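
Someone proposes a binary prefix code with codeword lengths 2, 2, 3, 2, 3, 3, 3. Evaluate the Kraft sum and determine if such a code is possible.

With common denominator 2^3 = 8: Σ 2^(−ℓᵢ) = 2/8 + 2/8 + 1/8 + 2/8 + 1/8 + 1/8 + 1/8 = 10/8 = 1.25.
Kraft's inequality requires Σ ≤ 1; here Σ = 1.25 > 1, so no such prefix code exists.

1.25; no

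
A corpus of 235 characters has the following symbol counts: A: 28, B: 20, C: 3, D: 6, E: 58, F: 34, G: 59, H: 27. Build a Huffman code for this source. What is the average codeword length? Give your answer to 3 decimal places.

Probabilities are the counts divided by 235.
Repeatedly combine the two least-probable nodes; the expected code length is the sum of the merged weights.
merge 3/235 + 6/235 → 9/235
merge 9/235 + 4/47 → 29/235
merge 27/235 + 28/235 → 11/47
merge 29/235 + 34/235 → 63/235
merge 11/47 + 58/235 → 113/235
merge 59/235 + 63/235 → 122/235
merge 113/235 + 122/235 → 1
L = 9/235 + 29/235 + 11/47 + 63/235 + 113/235 + 122/235 + 1 = 626/235 ≈ 2.664 bits/symbol.

2.664 bits/symbol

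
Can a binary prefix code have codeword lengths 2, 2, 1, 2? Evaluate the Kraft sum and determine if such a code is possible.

1.25; no

With common denominator 2^2 = 4: Σ 2^(−ℓᵢ) = 1/4 + 1/4 + 2/4 + 1/4 = 5/4 = 1.25.
Kraft's inequality requires Σ ≤ 1; here Σ = 1.25 > 1, so no such prefix code exists.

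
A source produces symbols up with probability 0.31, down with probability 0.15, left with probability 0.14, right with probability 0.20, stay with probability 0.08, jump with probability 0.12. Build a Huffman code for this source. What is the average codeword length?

2.49 bits/symbol

Repeatedly combine the two least-probable nodes; the expected code length is the sum of the merged weights.
merge 2/25 + 3/25 → 1/5
merge 7/50 + 3/20 → 29/100
merge 1/5 + 1/5 → 2/5
merge 29/100 + 31/100 → 3/5
merge 2/5 + 3/5 → 1
L = 1/5 + 29/100 + 2/5 + 3/5 + 1 = 249/100 = 2.49 bits/symbol.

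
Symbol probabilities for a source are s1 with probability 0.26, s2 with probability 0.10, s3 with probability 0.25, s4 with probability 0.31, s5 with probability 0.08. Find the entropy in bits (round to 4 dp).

2.1528 bits

H = −Σ pᵢ log₂ pᵢ.
−0.26·log₂(0.26) = 0.5053
−0.10·log₂(0.10) = 0.3322
−0.25·log₂(0.25) = 0.5000
−0.31·log₂(0.31) = 0.5238
−0.08·log₂(0.08) = 0.2915
Sum ≈ 2.1528 → 2.1528 bits.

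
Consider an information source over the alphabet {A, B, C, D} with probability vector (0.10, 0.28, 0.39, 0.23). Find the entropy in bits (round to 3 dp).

1.864 bits

H = −Σ pᵢ log₂ pᵢ.
−0.10·log₂(0.10) = 0.3322
−0.28·log₂(0.28) = 0.5142
−0.39·log₂(0.39) = 0.5298
−0.23·log₂(0.23) = 0.4877
Sum ≈ 1.8639 → 1.864 bits.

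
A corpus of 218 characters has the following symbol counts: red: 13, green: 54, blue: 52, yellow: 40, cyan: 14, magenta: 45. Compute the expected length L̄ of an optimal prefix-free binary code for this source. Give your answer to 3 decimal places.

2.431 bits/symbol

Probabilities are the counts divided by 218.
Repeatedly combine the two least-probable nodes; the expected code length is the sum of the merged weights.
merge 13/218 + 7/109 → 27/218
merge 27/218 + 20/109 → 67/218
merge 45/218 + 26/109 → 97/218
merge 27/109 + 67/218 → 121/218
merge 97/218 + 121/218 → 1
L = 27/218 + 67/218 + 97/218 + 121/218 + 1 = 265/109 ≈ 2.431 bits/symbol.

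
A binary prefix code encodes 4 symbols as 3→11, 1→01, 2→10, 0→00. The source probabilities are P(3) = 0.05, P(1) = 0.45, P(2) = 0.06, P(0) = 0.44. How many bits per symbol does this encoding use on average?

L̄ = Σ pᵢ·ℓᵢ = 0.05·2 + 0.45·2 + 0.06·2 + 0.44·2 = 2 bits/symbol.

2 bits/symbol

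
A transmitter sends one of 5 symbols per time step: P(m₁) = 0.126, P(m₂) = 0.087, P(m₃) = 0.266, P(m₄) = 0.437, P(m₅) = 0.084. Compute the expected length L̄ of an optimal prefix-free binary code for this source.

Repeatedly combine the two least-probable nodes; the expected code length is the sum of the merged weights.
merge 21/250 + 87/1000 → 171/1000
merge 63/500 + 171/1000 → 297/1000
merge 133/500 + 297/1000 → 563/1000
merge 437/1000 + 563/1000 → 1
L = 171/1000 + 297/1000 + 563/1000 + 1 = 2031/1000 = 2.031 bits/symbol.

2.031 bits/symbol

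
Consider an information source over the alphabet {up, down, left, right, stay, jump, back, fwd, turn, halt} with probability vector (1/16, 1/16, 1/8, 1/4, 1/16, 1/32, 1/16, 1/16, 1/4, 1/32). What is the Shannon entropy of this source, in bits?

Each probability is a power of 1/2, so log₂(1/p) is an integer.
H = Σ p·log₂(1/p) = 1/16·4 + 1/16·4 + 1/8·3 + 1/4·2 + 1/16·4 + 1/32·5 + 1/16·4 + 1/16·4 + 1/4·2 + 1/32·5 = 2.9375 bits.

2.9375 bits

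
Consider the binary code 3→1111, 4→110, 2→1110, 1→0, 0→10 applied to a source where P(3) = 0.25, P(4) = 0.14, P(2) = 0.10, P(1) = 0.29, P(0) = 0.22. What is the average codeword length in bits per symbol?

L̄ = Σ pᵢ·ℓᵢ = 0.25·4 + 0.14·3 + 0.10·4 + 0.29·1 + 0.22·2 = 2.55 bits/symbol.

2.55 bits/symbol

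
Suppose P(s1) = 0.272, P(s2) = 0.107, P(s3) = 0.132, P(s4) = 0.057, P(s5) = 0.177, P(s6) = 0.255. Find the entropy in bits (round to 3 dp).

2.422 bits

H = −Σ pᵢ log₂ pᵢ.
−0.272·log₂(0.272) = 0.5109
−0.107·log₂(0.107) = 0.3450
−0.132·log₂(0.132) = 0.3856
−0.057·log₂(0.057) = 0.2356
−0.177·log₂(0.177) = 0.4422
−0.255·log₂(0.255) = 0.5027
Sum ≈ 2.4220 → 2.422 bits.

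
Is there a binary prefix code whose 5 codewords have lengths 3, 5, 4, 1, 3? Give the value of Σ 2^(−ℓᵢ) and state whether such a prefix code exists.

0.84375; yes

With common denominator 2^5 = 32: Σ 2^(−ℓᵢ) = 4/32 + 1/32 + 2/32 + 16/32 + 4/32 = 27/32 = 0.84375.
Kraft's inequality requires Σ ≤ 1; here Σ = 0.84375 ≤ 1, so such a prefix code exists.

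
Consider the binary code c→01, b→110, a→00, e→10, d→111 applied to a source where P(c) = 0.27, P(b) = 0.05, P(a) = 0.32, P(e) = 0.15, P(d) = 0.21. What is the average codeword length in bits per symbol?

L̄ = Σ pᵢ·ℓᵢ = 0.27·2 + 0.05·3 + 0.32·2 + 0.15·2 + 0.21·3 = 2.26 bits/symbol.

2.26 bits/symbol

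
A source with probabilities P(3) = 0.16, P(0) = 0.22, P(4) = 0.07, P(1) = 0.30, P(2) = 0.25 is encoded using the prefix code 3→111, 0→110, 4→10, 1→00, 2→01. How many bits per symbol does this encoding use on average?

L̄ = Σ pᵢ·ℓᵢ = 0.16·3 + 0.22·3 + 0.07·2 + 0.30·2 + 0.25·2 = 2.38 bits/symbol.

2.38 bits/symbol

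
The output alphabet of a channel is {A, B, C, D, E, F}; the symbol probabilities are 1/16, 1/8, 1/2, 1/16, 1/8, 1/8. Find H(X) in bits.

Each probability is a power of 1/2, so log₂(1/p) is an integer.
H = Σ p·log₂(1/p) = 1/16·4 + 1/8·3 + 1/2·1 + 1/16·4 + 1/8·3 + 1/8·3 = 2.125 bits.

2.125 bits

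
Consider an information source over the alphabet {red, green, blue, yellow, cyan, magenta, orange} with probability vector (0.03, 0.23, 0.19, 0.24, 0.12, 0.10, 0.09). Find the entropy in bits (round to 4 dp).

2.6007 bits

H = −Σ pᵢ log₂ pᵢ.
−0.03·log₂(0.03) = 0.1518
−0.23·log₂(0.23) = 0.4877
−0.19·log₂(0.19) = 0.4552
−0.24·log₂(0.24) = 0.4941
−0.12·log₂(0.12) = 0.3671
−0.10·log₂(0.10) = 0.3322
−0.09·log₂(0.09) = 0.3127
Sum ≈ 2.6007 → 2.6007 bits.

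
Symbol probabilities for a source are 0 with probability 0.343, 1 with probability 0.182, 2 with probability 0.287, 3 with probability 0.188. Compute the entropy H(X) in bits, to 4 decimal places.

H = −Σ pᵢ log₂ pᵢ.
−0.343·log₂(0.343) = 0.5295
−0.182·log₂(0.182) = 0.4474
−0.287·log₂(0.287) = 0.5169
−0.188·log₂(0.188) = 0.4533
Sum ≈ 1.9470 → 1.9470 bits.

1.9470 bits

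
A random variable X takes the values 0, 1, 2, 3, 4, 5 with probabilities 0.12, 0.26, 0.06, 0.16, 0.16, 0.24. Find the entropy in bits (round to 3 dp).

H = −Σ pᵢ log₂ pᵢ.
−0.12·log₂(0.12) = 0.3671
−0.26·log₂(0.26) = 0.5053
−0.06·log₂(0.06) = 0.2435
−0.16·log₂(0.16) = 0.4230
−0.16·log₂(0.16) = 0.4230
−0.24·log₂(0.24) = 0.4941
Sum ≈ 2.4561 → 2.456 bits.

2.456 bits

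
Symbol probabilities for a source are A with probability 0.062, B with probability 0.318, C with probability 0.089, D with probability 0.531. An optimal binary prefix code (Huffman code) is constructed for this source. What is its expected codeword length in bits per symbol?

Repeatedly combine the two least-probable nodes; the expected code length is the sum of the merged weights.
merge 31/500 + 89/1000 → 151/1000
merge 151/1000 + 159/500 → 469/1000
merge 469/1000 + 531/1000 → 1
L = 151/1000 + 469/1000 + 1 = 81/50 = 1.62 bits/symbol.

1.62 bits/symbol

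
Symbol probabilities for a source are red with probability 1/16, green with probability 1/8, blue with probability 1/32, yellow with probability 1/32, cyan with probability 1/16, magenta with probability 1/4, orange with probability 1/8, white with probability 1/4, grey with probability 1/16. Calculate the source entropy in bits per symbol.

2.8125 bits

Each probability is a power of 1/2, so log₂(1/p) is an integer.
H = Σ p·log₂(1/p) = 1/16·4 + 1/8·3 + 1/32·5 + 1/32·5 + 1/16·4 + 1/4·2 + 1/8·3 + 1/4·2 + 1/16·4 = 2.8125 bits.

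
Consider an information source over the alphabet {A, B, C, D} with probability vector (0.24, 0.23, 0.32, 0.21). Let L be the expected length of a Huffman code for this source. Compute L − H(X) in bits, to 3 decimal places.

0.019 bits

Entropy H = −Σ p log₂ p ≈ 1.9807 bits.
Huffman merges: 21/100+23/100→11/25; 6/25+8/25→14/25; 11/25+14/25→1. L = 2 ≈ 2.0000.
L − H = 2.0000 − 1.9807 = 0.019 bits.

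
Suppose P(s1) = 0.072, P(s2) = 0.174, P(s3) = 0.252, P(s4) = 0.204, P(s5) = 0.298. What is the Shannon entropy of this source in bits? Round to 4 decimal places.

2.2017 bits

H = −Σ pᵢ log₂ pᵢ.
−0.072·log₂(0.072) = 0.2733
−0.174·log₂(0.174) = 0.4390
−0.252·log₂(0.252) = 0.5011
−0.204·log₂(0.204) = 0.4678
−0.298·log₂(0.298) = 0.5205
Sum ≈ 2.2017 → 2.2017 bits.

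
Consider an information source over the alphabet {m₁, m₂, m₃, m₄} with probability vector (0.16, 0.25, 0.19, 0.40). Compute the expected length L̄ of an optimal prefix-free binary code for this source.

1.95 bits/symbol

Repeatedly combine the two least-probable nodes; the expected code length is the sum of the merged weights.
merge 4/25 + 19/100 → 7/20
merge 1/4 + 7/20 → 3/5
merge 2/5 + 3/5 → 1
L = 7/20 + 3/5 + 1 = 39/20 = 1.95 bits/symbol.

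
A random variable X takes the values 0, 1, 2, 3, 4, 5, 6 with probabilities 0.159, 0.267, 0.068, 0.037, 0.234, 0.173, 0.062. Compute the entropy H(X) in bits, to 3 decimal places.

H = −Σ pᵢ log₂ pᵢ.
−0.159·log₂(0.159) = 0.4218
−0.267·log₂(0.267) = 0.5087
−0.068·log₂(0.068) = 0.2637
−0.037·log₂(0.037) = 0.1760
−0.234·log₂(0.234) = 0.4903
−0.173·log₂(0.173) = 0.4379
−0.062·log₂(0.062) = 0.2487
Sum ≈ 2.5471 → 2.547 bits.

2.547 bits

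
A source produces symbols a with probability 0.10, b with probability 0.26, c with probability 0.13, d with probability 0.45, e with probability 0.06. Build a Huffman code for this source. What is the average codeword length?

2 bits/symbol

Repeatedly combine the two least-probable nodes; the expected code length is the sum of the merged weights.
merge 3/50 + 1/10 → 4/25
merge 13/100 + 4/25 → 29/100
merge 13/50 + 29/100 → 11/20
merge 9/20 + 11/20 → 1
L = 4/25 + 29/100 + 11/20 + 1 = 2 bits/symbol.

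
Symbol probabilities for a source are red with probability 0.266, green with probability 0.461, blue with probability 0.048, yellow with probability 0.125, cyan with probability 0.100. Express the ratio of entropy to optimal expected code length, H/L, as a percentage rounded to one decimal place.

Entropy H = −Σ p log₂ p ≈ 1.9407 bits.
Huffman merges: 6/125+1/10→37/250; 1/8+37/250→273/1000; 133/500+273/1000→539/1000; 461/1000+539/1000→1. L = 49/25 ≈ 1.9600.
Efficiency = H/L = 1.9407/1.9600 = 99.0%.

99.0%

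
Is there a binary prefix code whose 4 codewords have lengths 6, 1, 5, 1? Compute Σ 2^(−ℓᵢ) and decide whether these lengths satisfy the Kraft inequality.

1.046875; no

With common denominator 2^6 = 64: Σ 2^(−ℓᵢ) = 1/64 + 32/64 + 2/64 + 32/64 = 67/64 = 1.046875.
Kraft's inequality requires Σ ≤ 1; here Σ = 1.046875 > 1, so no such prefix code exists.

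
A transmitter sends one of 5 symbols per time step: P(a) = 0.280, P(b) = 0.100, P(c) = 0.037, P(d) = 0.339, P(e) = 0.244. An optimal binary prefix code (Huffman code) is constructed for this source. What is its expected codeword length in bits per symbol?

Repeatedly combine the two least-probable nodes; the expected code length is the sum of the merged weights.
merge 37/1000 + 1/10 → 137/1000
merge 137/1000 + 61/250 → 381/1000
merge 7/25 + 339/1000 → 619/1000
merge 381/1000 + 619/1000 → 1
L = 137/1000 + 381/1000 + 619/1000 + 1 = 2137/1000 = 2.137 bits/symbol.

2.137 bits/symbol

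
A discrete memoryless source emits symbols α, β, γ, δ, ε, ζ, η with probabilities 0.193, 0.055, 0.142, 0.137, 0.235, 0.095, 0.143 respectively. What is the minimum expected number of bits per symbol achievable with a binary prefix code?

2.722 bits/symbol

Repeatedly combine the two least-probable nodes; the expected code length is the sum of the merged weights.
merge 11/200 + 19/200 → 3/20
merge 137/1000 + 71/500 → 279/1000
merge 143/1000 + 3/20 → 293/1000
merge 193/1000 + 47/200 → 107/250
merge 279/1000 + 293/1000 → 143/250
merge 107/250 + 143/250 → 1
L = 3/20 + 279/1000 + 293/1000 + 107/250 + 143/250 + 1 = 1361/500 = 2.722 bits/symbol.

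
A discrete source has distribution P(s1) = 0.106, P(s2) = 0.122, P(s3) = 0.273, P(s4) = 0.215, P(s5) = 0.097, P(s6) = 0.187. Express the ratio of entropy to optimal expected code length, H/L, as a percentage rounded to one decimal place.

98.7%

Entropy H = −Σ p log₂ p ≈ 2.4804 bits.
Huffman merges: 97/1000+53/500→203/1000; 61/500+187/1000→309/1000; 203/1000+43/200→209/500; 273/1000+309/1000→291/500; 209/500+291/500→1. L = 314/125 ≈ 2.5120.
Efficiency = H/L = 2.4804/2.5120 = 98.7%.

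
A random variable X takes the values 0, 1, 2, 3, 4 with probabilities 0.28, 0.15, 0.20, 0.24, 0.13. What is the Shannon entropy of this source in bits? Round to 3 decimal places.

2.266 bits

H = −Σ pᵢ log₂ pᵢ.
−0.28·log₂(0.28) = 0.5142
−0.15·log₂(0.15) = 0.4105
−0.20·log₂(0.20) = 0.4644
−0.24·log₂(0.24) = 0.4941
−0.13·log₂(0.13) = 0.3826
Sum ≈ 2.2659 → 2.266 bits.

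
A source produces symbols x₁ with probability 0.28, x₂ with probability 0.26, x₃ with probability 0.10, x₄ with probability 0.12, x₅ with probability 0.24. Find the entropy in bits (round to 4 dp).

2.2129 bits

H = −Σ pᵢ log₂ pᵢ.
−0.28·log₂(0.28) = 0.5142
−0.26·log₂(0.26) = 0.5053
−0.10·log₂(0.10) = 0.3322
−0.12·log₂(0.12) = 0.3671
−0.24·log₂(0.24) = 0.4941
Sum ≈ 2.2129 → 2.2129 bits.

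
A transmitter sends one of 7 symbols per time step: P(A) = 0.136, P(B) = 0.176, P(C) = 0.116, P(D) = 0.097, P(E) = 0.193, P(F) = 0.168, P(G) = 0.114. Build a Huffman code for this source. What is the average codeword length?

Repeatedly combine the two least-probable nodes; the expected code length is the sum of the merged weights.
merge 97/1000 + 57/500 → 211/1000
merge 29/250 + 17/125 → 63/250
merge 21/125 + 22/125 → 43/125
merge 193/1000 + 211/1000 → 101/250
merge 63/250 + 43/125 → 149/250
merge 101/250 + 149/250 → 1
L = 211/1000 + 63/250 + 43/125 + 101/250 + 149/250 + 1 = 2807/1000 = 2.807 bits/symbol.

2.807 bits/symbol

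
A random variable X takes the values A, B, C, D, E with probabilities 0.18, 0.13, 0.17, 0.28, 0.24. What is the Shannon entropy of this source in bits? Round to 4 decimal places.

H = −Σ pᵢ log₂ pᵢ.
−0.18·log₂(0.18) = 0.4453
−0.13·log₂(0.13) = 0.3826
−0.17·log₂(0.17) = 0.4346
−0.28·log₂(0.28) = 0.5142
−0.24·log₂(0.24) = 0.4941
Sum ≈ 2.2709 → 2.2709 bits.

2.2709 bits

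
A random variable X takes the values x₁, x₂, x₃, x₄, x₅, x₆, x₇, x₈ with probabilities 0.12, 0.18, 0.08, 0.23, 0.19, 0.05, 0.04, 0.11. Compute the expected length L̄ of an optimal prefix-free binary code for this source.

2.84 bits/symbol

Repeatedly combine the two least-probable nodes; the expected code length is the sum of the merged weights.
merge 1/25 + 1/20 → 9/100
merge 2/25 + 9/100 → 17/100
merge 11/100 + 3/25 → 23/100
merge 17/100 + 9/50 → 7/20
merge 19/100 + 23/100 → 21/50
merge 23/100 + 7/20 → 29/50
merge 21/50 + 29/50 → 1
L = 9/100 + 17/100 + 23/100 + 7/20 + 21/50 + 29/50 + 1 = 71/25 = 2.84 bits/symbol.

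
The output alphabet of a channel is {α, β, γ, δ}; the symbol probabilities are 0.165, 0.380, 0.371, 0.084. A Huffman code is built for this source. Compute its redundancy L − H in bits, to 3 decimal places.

0.079 bits

Entropy H = −Σ p log₂ p ≈ 1.7903 bits.
Huffman merges: 21/250+33/200→249/1000; 249/1000+371/1000→31/50; 19/50+31/50→1. L = 1869/1000 ≈ 1.8690.
L − H = 1.8690 − 1.7903 = 0.079 bits.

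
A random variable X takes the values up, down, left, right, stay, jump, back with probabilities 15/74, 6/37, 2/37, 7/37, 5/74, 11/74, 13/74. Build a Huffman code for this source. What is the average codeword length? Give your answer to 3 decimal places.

Repeatedly combine the two least-probable nodes; the expected code length is the sum of the merged weights.
merge 2/37 + 5/74 → 9/74
merge 9/74 + 11/74 → 10/37
merge 6/37 + 13/74 → 25/74
merge 7/37 + 15/74 → 29/74
merge 10/37 + 25/74 → 45/74
merge 29/74 + 45/74 → 1
L = 9/74 + 10/37 + 25/74 + 29/74 + 45/74 + 1 = 101/37 ≈ 2.730 bits/symbol.

2.730 bits/symbol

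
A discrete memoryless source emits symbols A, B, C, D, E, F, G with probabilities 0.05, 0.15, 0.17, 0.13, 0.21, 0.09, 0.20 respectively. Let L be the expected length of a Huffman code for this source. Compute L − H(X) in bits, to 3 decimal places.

Entropy H = −Σ p log₂ p ≈ 2.6937 bits.
Huffman merges: 1/20+9/100→7/50; 13/100+7/50→27/100; 3/20+17/100→8/25; 1/5+21/100→41/100; 27/100+8/25→59/100; 41/100+59/100→1. L = 273/100 ≈ 2.7300.
L − H = 2.7300 − 2.6937 = 0.036 bits.

0.036 bits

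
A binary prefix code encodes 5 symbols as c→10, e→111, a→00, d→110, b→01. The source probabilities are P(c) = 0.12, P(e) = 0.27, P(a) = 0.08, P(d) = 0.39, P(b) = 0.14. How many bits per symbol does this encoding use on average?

2.66 bits/symbol

L̄ = Σ pᵢ·ℓᵢ = 0.12·2 + 0.27·3 + 0.08·2 + 0.39·3 + 0.14·2 = 2.66 bits/symbol.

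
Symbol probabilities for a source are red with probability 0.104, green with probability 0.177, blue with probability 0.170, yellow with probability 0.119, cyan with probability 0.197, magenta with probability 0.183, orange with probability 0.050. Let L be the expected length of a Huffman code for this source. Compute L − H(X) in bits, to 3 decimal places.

Entropy H = −Σ p log₂ p ≈ 2.7080 bits.
Huffman merges: 1/20+13/125→77/500; 119/1000+77/500→273/1000; 17/100+177/1000→347/1000; 183/1000+197/1000→19/50; 273/1000+347/1000→31/50; 19/50+31/50→1. L = 1387/500 ≈ 2.7740.
L − H = 2.7740 − 2.7080 = 0.066 bits.

0.066 bits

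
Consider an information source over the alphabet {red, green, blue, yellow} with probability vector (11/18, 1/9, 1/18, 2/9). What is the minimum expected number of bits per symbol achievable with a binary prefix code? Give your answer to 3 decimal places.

Repeatedly combine the two least-probable nodes; the expected code length is the sum of the merged weights.
merge 1/18 + 1/9 → 1/6
merge 1/6 + 2/9 → 7/18
merge 7/18 + 11/18 → 1
L = 1/6 + 7/18 + 1 = 14/9 ≈ 1.556 bits/symbol.

1.556 bits/symbol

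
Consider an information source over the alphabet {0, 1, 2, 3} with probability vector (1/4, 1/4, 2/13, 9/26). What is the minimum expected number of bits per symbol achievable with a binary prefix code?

Repeatedly combine the two least-probable nodes; the expected code length is the sum of the merged weights.
merge 2/13 + 1/4 → 21/52
merge 1/4 + 9/26 → 31/52
merge 21/52 + 31/52 → 1
L = 21/52 + 31/52 + 1 = 2 bits/symbol.

2 bits/symbol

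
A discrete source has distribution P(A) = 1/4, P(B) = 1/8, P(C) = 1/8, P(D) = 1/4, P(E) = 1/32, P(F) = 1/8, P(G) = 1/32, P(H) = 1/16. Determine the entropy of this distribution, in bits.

2.6875 bits

Each probability is a power of 1/2, so log₂(1/p) is an integer.
H = Σ p·log₂(1/p) = 1/4·2 + 1/8·3 + 1/8·3 + 1/4·2 + 1/32·5 + 1/8·3 + 1/32·5 + 1/16·4 = 2.6875 bits.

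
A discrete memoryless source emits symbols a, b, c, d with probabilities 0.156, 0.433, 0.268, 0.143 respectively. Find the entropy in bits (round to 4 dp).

H = −Σ pᵢ log₂ pᵢ.
−0.156·log₂(0.156) = 0.4181
−0.433·log₂(0.433) = 0.5229
−0.268·log₂(0.268) = 0.5091
−0.143·log₂(0.143) = 0.4012
Sum ≈ 1.8514 → 1.8514 bits.

1.8514 bits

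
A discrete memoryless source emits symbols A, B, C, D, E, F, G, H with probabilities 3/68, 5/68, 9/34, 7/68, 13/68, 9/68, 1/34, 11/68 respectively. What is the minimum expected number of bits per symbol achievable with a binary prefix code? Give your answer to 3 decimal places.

Repeatedly combine the two least-probable nodes; the expected code length is the sum of the merged weights.
merge 1/34 + 3/68 → 5/68
merge 5/68 + 5/68 → 5/34
merge 7/68 + 9/68 → 4/17
merge 5/34 + 11/68 → 21/68
merge 13/68 + 4/17 → 29/68
merge 9/34 + 21/68 → 39/68
merge 29/68 + 39/68 → 1
L = 5/68 + 5/34 + 4/17 + 21/68 + 29/68 + 39/68 + 1 = 47/17 ≈ 2.765 bits/symbol.

2.765 bits/symbol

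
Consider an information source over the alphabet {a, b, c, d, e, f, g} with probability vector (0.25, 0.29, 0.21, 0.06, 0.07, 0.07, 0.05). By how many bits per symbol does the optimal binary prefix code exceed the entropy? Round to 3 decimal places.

0.013 bits

Entropy H = −Σ p log₂ p ≈ 2.4875 bits.
Huffman merges: 1/20+3/50→11/100; 7/100+7/100→7/50; 11/100+7/50→1/4; 21/100+1/4→23/50; 1/4+29/100→27/50; 23/50+27/50→1. L = 5/2 ≈ 2.5000.
L − H = 2.5000 − 2.4875 = 0.013 bits.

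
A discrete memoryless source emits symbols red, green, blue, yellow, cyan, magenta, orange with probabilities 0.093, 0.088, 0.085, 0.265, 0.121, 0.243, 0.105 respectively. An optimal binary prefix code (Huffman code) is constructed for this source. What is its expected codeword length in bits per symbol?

Repeatedly combine the two least-probable nodes; the expected code length is the sum of the merged weights.
merge 17/200 + 11/125 → 173/1000
merge 93/1000 + 21/200 → 99/500
merge 121/1000 + 173/1000 → 147/500
merge 99/500 + 243/1000 → 441/1000
merge 53/200 + 147/500 → 559/1000
merge 441/1000 + 559/1000 → 1
L = 173/1000 + 99/500 + 147/500 + 441/1000 + 559/1000 + 1 = 533/200 = 2.665 bits/symbol.

2.665 bits/symbol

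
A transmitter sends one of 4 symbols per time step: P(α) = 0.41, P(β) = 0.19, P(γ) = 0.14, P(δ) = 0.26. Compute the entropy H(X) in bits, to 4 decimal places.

1.8850 bits

H = −Σ pᵢ log₂ pᵢ.
−0.41·log₂(0.41) = 0.5274
−0.19·log₂(0.19) = 0.4552
−0.14·log₂(0.14) = 0.3971
−0.26·log₂(0.26) = 0.5053
Sum ≈ 1.8850 → 1.8850 bits.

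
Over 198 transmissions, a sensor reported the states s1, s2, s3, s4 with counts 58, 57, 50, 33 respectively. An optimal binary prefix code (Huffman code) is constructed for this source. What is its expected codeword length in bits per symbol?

2 bits/symbol

Probabilities are the counts divided by 198.
Repeatedly combine the two least-probable nodes; the expected code length is the sum of the merged weights.
merge 1/6 + 25/99 → 83/198
merge 19/66 + 29/99 → 115/198
merge 83/198 + 115/198 → 1
L = 83/198 + 115/198 + 1 = 2 bits/symbol.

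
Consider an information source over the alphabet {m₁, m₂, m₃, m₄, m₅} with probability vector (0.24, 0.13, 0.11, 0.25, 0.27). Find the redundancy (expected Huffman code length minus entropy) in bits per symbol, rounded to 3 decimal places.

0.003 bits

Entropy H = −Σ p log₂ p ≈ 2.2371 bits.
Huffman merges: 11/100+13/100→6/25; 6/25+6/25→12/25; 1/4+27/100→13/25; 12/25+13/25→1. L = 56/25 ≈ 2.2400.
L − H = 2.2400 − 2.2371 = 0.003 bits.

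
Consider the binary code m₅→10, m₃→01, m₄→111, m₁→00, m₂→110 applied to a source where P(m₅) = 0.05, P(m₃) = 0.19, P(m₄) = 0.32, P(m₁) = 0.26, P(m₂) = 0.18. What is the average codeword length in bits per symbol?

L̄ = Σ pᵢ·ℓᵢ = 0.05·2 + 0.19·2 + 0.32·3 + 0.26·2 + 0.18·3 = 2.5 bits/symbol.

2.5 bits/symbol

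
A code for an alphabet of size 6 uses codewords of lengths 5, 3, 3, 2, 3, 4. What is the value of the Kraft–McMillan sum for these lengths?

With common denominator 2^5 = 32: Σ 2^(−ℓᵢ) = 1/32 + 4/32 + 4/32 + 8/32 + 4/32 + 2/32 = 23/32 = 0.71875.

0.71875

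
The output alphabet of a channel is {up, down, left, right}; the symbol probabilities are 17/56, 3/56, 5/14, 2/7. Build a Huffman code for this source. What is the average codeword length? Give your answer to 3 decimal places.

1.982 bits/symbol

Repeatedly combine the two least-probable nodes; the expected code length is the sum of the merged weights.
merge 3/56 + 2/7 → 19/56
merge 17/56 + 19/56 → 9/14
merge 5/14 + 9/14 → 1
L = 19/56 + 9/14 + 1 = 111/56 ≈ 1.982 bits/symbol.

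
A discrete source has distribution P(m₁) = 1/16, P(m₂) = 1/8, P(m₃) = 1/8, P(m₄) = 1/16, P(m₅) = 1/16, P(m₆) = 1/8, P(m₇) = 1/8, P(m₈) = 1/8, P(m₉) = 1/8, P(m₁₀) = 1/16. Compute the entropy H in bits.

3.25 bits

Each probability is a power of 1/2, so log₂(1/p) is an integer.
H = Σ p·log₂(1/p) = 1/16·4 + 1/8·3 + 1/8·3 + 1/16·4 + 1/16·4 + 1/8·3 + 1/8·3 + 1/8·3 + 1/8·3 + 1/16·4 = 3.25 bits.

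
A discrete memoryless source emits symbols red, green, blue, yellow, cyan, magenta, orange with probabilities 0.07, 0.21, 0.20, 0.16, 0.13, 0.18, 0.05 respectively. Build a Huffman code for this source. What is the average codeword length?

2.71 bits/symbol

Repeatedly combine the two least-probable nodes; the expected code length is the sum of the merged weights.
merge 1/20 + 7/100 → 3/25
merge 3/25 + 13/100 → 1/4
merge 4/25 + 9/50 → 17/50
merge 1/5 + 21/100 → 41/100
merge 1/4 + 17/50 → 59/100
merge 41/100 + 59/100 → 1
L = 3/25 + 1/4 + 17/50 + 41/100 + 59/100 + 1 = 271/100 = 2.71 bits/symbol.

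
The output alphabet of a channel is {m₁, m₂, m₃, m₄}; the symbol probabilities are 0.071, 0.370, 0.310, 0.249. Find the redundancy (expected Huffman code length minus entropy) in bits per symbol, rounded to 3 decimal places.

Entropy H = −Σ p log₂ p ≈ 1.8249 bits.
Huffman merges: 71/1000+249/1000→8/25; 31/100+8/25→63/100; 37/100+63/100→1. L = 39/20 ≈ 1.9500.
L − H = 1.9500 − 1.8249 = 0.125 bits.

0.125 bits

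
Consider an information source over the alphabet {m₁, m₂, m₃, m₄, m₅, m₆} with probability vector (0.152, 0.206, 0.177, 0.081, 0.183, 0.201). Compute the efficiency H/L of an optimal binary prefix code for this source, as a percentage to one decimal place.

Entropy H = −Σ p log₂ p ≈ 2.5322 bits.
Huffman merges: 81/1000+19/125→233/1000; 177/1000+183/1000→9/25; 201/1000+103/500→407/1000; 233/1000+9/25→593/1000; 407/1000+593/1000→1. L = 2593/1000 ≈ 2.5930.
Efficiency = H/L = 2.5322/2.5930 = 97.7%.

97.7%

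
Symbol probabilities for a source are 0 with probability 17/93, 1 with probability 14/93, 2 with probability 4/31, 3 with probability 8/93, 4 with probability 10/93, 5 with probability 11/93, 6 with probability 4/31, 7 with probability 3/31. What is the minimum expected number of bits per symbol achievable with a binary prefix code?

3 bits/symbol

Repeatedly combine the two least-probable nodes; the expected code length is the sum of the merged weights.
merge 8/93 + 3/31 → 17/93
merge 10/93 + 11/93 → 7/31
merge 4/31 + 4/31 → 8/31
merge 14/93 + 17/93 → 1/3
merge 17/93 + 7/31 → 38/93
merge 8/31 + 1/3 → 55/93
merge 38/93 + 55/93 → 1
L = 17/93 + 7/31 + 8/31 + 1/3 + 38/93 + 55/93 + 1 = 3 bits/symbol.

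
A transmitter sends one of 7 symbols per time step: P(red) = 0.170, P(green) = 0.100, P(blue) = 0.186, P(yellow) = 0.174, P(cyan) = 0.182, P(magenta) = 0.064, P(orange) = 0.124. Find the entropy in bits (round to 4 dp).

2.7317 bits

H = −Σ pᵢ log₂ pᵢ.
−0.170·log₂(0.170) = 0.4346
−0.100·log₂(0.100) = 0.3322
−0.186·log₂(0.186) = 0.4514
−0.174·log₂(0.174) = 0.4390
−0.182·log₂(0.182) = 0.4474
−0.064·log₂(0.064) = 0.2538
−0.124·log₂(0.124) = 0.3734
Sum ≈ 2.7317 → 2.7317 bits.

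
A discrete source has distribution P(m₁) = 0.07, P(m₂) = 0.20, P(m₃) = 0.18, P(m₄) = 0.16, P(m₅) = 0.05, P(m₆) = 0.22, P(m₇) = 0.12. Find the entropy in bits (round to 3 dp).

H = −Σ pᵢ log₂ pᵢ.
−0.07·log₂(0.07) = 0.2686
−0.20·log₂(0.20) = 0.4644
−0.18·log₂(0.18) = 0.4453
−0.16·log₂(0.16) = 0.4230
−0.05·log₂(0.05) = 0.2161
−0.22·log₂(0.22) = 0.4806
−0.12·log₂(0.12) = 0.3671
Sum ≈ 2.6650 → 2.665 bits.

2.665 bits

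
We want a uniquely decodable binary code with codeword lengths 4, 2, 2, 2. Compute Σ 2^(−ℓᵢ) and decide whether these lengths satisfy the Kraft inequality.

With common denominator 2^4 = 16: Σ 2^(−ℓᵢ) = 1/16 + 4/16 + 4/16 + 4/16 = 13/16 = 0.8125.
Kraft's inequality requires Σ ≤ 1; here Σ = 0.8125 ≤ 1, so such a prefix code exists.

0.8125; yes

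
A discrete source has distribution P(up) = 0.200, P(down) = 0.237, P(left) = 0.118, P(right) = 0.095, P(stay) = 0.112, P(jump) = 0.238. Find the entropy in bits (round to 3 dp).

2.490 bits

H = −Σ pᵢ log₂ pᵢ.
−0.200·log₂(0.200) = 0.4644
−0.237·log₂(0.237) = 0.4923
−0.118·log₂(0.118) = 0.3638
−0.095·log₂(0.095) = 0.3226
−0.112·log₂(0.112) = 0.3537
−0.238·log₂(0.238) = 0.4929
Sum ≈ 2.4897 → 2.490 bits.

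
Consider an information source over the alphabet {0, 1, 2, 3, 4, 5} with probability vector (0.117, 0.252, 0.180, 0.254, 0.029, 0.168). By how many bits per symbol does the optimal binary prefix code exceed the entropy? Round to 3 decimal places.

Entropy H = −Σ p log₂ p ≈ 2.3912 bits.
Huffman merges: 29/1000+117/1000→73/500; 73/500+21/125→157/500; 9/50+63/250→54/125; 127/500+157/500→71/125; 54/125+71/125→1. L = 123/50 ≈ 2.4600.
L − H = 2.4600 − 2.3912 = 0.069 bits.

0.069 bits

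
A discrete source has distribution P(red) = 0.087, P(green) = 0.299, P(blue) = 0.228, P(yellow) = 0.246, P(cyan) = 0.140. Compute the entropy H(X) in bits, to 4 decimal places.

H = −Σ pᵢ log₂ pᵢ.
−0.087·log₂(0.087) = 0.3065
−0.299·log₂(0.299) = 0.5208
−0.228·log₂(0.228) = 0.4863
−0.246·log₂(0.246) = 0.4977
−0.140·log₂(0.140) = 0.3971
Sum ≈ 2.2084 → 2.2084 bits.

2.2084 bits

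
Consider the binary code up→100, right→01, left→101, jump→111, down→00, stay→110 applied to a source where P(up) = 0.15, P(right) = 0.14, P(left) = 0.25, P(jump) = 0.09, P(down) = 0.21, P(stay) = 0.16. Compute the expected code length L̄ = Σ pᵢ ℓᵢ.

2.65 bits/symbol

L̄ = Σ pᵢ·ℓᵢ = 0.15·3 + 0.14·2 + 0.25·3 + 0.09·3 + 0.21·2 + 0.16·3 = 2.65 bits/symbol.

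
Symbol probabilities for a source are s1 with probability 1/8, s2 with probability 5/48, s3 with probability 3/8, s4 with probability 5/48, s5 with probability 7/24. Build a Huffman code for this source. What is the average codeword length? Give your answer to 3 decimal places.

Repeatedly combine the two least-probable nodes; the expected code length is the sum of the merged weights.
merge 5/48 + 5/48 → 5/24
merge 1/8 + 5/24 → 1/3
merge 7/24 + 1/3 → 5/8
merge 3/8 + 5/8 → 1
L = 5/24 + 1/3 + 5/8 + 1 = 13/6 ≈ 2.167 bits/symbol.

2.167 bits/symbol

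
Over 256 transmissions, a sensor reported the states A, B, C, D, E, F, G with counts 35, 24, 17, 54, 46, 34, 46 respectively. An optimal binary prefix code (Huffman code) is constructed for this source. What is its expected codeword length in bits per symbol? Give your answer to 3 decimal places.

Probabilities are the counts divided by 256.
Repeatedly combine the two least-probable nodes; the expected code length is the sum of the merged weights.
merge 17/256 + 3/32 → 41/256
merge 17/128 + 35/256 → 69/256
merge 41/256 + 23/128 → 87/256
merge 23/128 + 27/128 → 25/64
merge 69/256 + 87/256 → 39/64
merge 25/64 + 39/64 → 1
L = 41/256 + 69/256 + 87/256 + 25/64 + 39/64 + 1 = 709/256 ≈ 2.770 bits/symbol.

2.770 bits/symbol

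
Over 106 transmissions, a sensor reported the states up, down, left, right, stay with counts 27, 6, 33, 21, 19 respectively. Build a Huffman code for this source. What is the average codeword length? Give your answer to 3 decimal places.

2.236 bits/symbol

Probabilities are the counts divided by 106.
Repeatedly combine the two least-probable nodes; the expected code length is the sum of the merged weights.
merge 3/53 + 19/106 → 25/106
merge 21/106 + 25/106 → 23/53
merge 27/106 + 33/106 → 30/53
merge 23/53 + 30/53 → 1
L = 25/106 + 23/53 + 30/53 + 1 = 237/106 ≈ 2.236 bits/symbol.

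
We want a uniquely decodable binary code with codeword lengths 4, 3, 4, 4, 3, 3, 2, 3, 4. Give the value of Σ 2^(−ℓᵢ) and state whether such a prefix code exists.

1; yes

With common denominator 2^4 = 16: Σ 2^(−ℓᵢ) = 1/16 + 2/16 + 1/16 + 1/16 + 2/16 + 2/16 + 4/16 + 2/16 + 1/16 = 16/16 = 1.
Kraft's inequality requires Σ ≤ 1; here Σ = 1 ≤ 1, so such a prefix code exists.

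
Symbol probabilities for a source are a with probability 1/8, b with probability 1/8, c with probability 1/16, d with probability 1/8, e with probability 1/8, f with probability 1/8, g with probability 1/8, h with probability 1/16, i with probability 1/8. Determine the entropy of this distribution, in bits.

3.125 bits

Each probability is a power of 1/2, so log₂(1/p) is an integer.
H = Σ p·log₂(1/p) = 1/8·3 + 1/8·3 + 1/16·4 + 1/8·3 + 1/8·3 + 1/8·3 + 1/8·3 + 1/16·4 + 1/8·3 = 3.125 bits.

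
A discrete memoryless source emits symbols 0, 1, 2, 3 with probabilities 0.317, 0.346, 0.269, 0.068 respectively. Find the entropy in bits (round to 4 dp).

1.8285 bits

H = −Σ pᵢ log₂ pᵢ.
−0.317·log₂(0.317) = 0.5254
−0.346·log₂(0.346) = 0.5298
−0.269·log₂(0.269) = 0.5096
−0.068·log₂(0.068) = 0.2637
Sum ≈ 1.8285 → 1.8285 bits.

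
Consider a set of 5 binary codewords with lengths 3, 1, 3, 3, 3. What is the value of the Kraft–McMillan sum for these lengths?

With common denominator 2^3 = 8: Σ 2^(−ℓᵢ) = 1/8 + 4/8 + 1/8 + 1/8 + 1/8 = 8/8 = 1.

1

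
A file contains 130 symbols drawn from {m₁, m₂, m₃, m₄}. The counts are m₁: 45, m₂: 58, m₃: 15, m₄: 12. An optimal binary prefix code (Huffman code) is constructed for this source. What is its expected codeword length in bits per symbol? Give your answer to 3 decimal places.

1.762 bits/symbol

Probabilities are the counts divided by 130.
Repeatedly combine the two least-probable nodes; the expected code length is the sum of the merged weights.
merge 6/65 + 3/26 → 27/130
merge 27/130 + 9/26 → 36/65
merge 29/65 + 36/65 → 1
L = 27/130 + 36/65 + 1 = 229/130 ≈ 1.762 bits/symbol.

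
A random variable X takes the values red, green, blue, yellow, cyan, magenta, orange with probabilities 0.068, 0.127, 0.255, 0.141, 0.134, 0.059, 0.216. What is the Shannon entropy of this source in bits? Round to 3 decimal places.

2.650 bits

H = −Σ pᵢ log₂ pᵢ.
−0.068·log₂(0.068) = 0.2637
−0.127·log₂(0.127) = 0.3781
−0.255·log₂(0.255) = 0.5027
−0.141·log₂(0.141) = 0.3985
−0.134·log₂(0.134) = 0.3886
−0.059·log₂(0.059) = 0.2409
−0.216·log₂(0.216) = 0.4776
Sum ≈ 2.6500 → 2.650 bits.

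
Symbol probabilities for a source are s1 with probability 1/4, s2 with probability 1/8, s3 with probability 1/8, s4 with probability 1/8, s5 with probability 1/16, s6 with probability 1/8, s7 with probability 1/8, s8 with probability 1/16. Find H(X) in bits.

2.875 bits

Each probability is a power of 1/2, so log₂(1/p) is an integer.
H = Σ p·log₂(1/p) = 1/4·2 + 1/8·3 + 1/8·3 + 1/8·3 + 1/16·4 + 1/8·3 + 1/8·3 + 1/16·4 = 2.875 bits.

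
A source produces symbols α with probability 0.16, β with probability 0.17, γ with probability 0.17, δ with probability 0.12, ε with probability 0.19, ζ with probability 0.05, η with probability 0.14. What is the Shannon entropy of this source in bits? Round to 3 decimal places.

2.728 bits

H = −Σ pᵢ log₂ pᵢ.
−0.16·log₂(0.16) = 0.4230
−0.17·log₂(0.17) = 0.4346
−0.17·log₂(0.17) = 0.4346
−0.12·log₂(0.12) = 0.3671
−0.19·log₂(0.19) = 0.4552
−0.05·log₂(0.05) = 0.2161
−0.14·log₂(0.14) = 0.3971
Sum ≈ 2.7277 → 2.728 bits.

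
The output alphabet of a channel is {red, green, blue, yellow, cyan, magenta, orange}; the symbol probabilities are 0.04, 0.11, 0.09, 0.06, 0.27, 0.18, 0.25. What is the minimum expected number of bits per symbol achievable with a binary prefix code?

Repeatedly combine the two least-probable nodes; the expected code length is the sum of the merged weights.
merge 1/25 + 3/50 → 1/10
merge 9/100 + 1/10 → 19/100
merge 11/100 + 9/50 → 29/100
merge 19/100 + 1/4 → 11/25
merge 27/100 + 29/100 → 14/25
merge 11/25 + 14/25 → 1
L = 1/10 + 19/100 + 29/100 + 11/25 + 14/25 + 1 = 129/50 = 2.58 bits/symbol.

2.58 bits/symbol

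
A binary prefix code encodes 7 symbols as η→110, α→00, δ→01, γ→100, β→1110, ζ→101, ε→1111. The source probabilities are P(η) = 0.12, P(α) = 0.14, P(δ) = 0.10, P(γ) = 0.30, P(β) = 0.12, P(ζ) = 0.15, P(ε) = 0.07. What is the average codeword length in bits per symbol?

2.95 bits/symbol

L̄ = Σ pᵢ·ℓᵢ = 0.12·3 + 0.14·2 + 0.10·2 + 0.30·3 + 0.12·4 + 0.15·3 + 0.07·4 = 2.95 bits/symbol.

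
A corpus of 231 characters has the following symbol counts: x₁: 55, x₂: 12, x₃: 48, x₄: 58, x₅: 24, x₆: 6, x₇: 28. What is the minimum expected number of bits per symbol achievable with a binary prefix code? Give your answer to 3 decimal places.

2.563 bits/symbol

Probabilities are the counts divided by 231.
Repeatedly combine the two least-probable nodes; the expected code length is the sum of the merged weights.
merge 2/77 + 4/77 → 6/77
merge 6/77 + 8/77 → 2/11
merge 4/33 + 2/11 → 10/33
merge 16/77 + 5/21 → 103/231
merge 58/231 + 10/33 → 128/231
merge 103/231 + 128/231 → 1
L = 6/77 + 2/11 + 10/33 + 103/231 + 128/231 + 1 = 592/231 ≈ 2.563 bits/symbol.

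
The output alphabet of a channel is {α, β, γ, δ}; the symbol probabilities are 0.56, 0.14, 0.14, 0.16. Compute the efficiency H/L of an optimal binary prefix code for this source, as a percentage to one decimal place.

Entropy H = −Σ p log₂ p ≈ 1.6857 bits.
Huffman merges: 7/50+7/50→7/25; 4/25+7/25→11/25; 11/25+14/25→1. L = 43/25 ≈ 1.7200.
Efficiency = H/L = 1.6857/1.7200 = 98.0%.

98.0%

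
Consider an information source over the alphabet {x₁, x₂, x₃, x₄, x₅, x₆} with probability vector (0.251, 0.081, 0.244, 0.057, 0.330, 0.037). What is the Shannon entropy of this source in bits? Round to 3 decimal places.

H = −Σ pᵢ log₂ pᵢ.
−0.251·log₂(0.251) = 0.5006
−0.081·log₂(0.081) = 0.2937
−0.244·log₂(0.244) = 0.4966
−0.057·log₂(0.057) = 0.2356
−0.330·log₂(0.330) = 0.5278
−0.037·log₂(0.037) = 0.1760
Sum ≈ 2.2302 → 2.230 bits.

2.230 bits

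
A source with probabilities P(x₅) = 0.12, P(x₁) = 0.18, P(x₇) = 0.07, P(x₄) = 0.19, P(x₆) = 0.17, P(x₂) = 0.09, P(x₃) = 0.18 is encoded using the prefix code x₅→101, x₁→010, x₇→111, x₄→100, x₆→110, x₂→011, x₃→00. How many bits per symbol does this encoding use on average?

2.82 bits/symbol

L̄ = Σ pᵢ·ℓᵢ = 0.12·3 + 0.18·3 + 0.07·3 + 0.19·3 + 0.17·3 + 0.09·3 + 0.18·2 = 2.82 bits/symbol.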